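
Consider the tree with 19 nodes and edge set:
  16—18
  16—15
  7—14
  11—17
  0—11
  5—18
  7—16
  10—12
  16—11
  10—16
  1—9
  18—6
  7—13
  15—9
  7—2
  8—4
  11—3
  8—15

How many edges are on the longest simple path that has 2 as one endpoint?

5

The node farthest from 2 is 1 (4 also at distance 5), via 2–7–16–15–9–1 — 5 edges.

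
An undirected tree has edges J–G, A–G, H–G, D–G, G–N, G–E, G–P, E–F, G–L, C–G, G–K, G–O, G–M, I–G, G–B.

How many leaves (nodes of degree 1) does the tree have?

14

Degree-1 nodes: A, B, C, D, F, H, I, J, K, L, M, N, O, P — 14 of them.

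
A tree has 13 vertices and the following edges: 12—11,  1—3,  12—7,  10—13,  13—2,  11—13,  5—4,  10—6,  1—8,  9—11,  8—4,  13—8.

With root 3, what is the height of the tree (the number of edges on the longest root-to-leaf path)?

The longest root-to-leaf path is 3–1–8–13–11–12–7 (6 edges).

6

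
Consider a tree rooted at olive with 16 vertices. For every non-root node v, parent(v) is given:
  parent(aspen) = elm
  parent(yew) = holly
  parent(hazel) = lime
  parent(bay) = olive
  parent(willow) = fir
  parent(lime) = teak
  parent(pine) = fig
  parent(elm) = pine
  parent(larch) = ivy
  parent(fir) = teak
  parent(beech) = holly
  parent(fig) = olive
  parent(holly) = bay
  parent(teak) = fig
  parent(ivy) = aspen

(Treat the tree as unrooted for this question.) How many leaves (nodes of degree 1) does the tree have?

Degree-1 nodes: beech, hazel, larch, willow, yew — 5 of them.

5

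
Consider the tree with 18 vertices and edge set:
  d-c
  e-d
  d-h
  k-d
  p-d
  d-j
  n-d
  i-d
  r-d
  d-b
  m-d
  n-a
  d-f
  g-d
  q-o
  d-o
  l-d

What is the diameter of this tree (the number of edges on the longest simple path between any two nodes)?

Starting from q, a farthest node is a at distance 4.
One longest path: q-o-d-n-a.
So the diameter is 4.

4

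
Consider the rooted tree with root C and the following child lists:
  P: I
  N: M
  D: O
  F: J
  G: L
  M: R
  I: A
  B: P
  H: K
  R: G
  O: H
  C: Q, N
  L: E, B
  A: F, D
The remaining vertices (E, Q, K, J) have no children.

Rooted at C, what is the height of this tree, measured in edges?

K sits deepest: C–N–M–R–G–L–B–P–I–A–D–O–H–K — 13 edges from the root.

13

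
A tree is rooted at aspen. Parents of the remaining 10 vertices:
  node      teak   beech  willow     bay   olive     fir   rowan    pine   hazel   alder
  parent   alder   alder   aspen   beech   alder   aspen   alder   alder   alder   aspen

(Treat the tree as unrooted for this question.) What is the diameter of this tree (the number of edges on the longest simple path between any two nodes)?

4

BFS from willow reaches bay last, at distance 4; BFS from bay confirms no node is farther.
Path: willow-aspen-alder-beech-bay.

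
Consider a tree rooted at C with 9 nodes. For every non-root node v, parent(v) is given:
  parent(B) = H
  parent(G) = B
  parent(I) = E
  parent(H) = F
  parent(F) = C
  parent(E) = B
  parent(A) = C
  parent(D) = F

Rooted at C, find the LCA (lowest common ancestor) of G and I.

B

Path G→root: G B H F C; path I→root: I E B H F C.
First common node: B.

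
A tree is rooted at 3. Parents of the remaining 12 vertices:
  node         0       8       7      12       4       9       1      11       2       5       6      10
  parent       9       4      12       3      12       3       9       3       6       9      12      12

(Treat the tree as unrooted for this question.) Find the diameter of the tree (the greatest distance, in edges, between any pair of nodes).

BFS from 1 reaches 8 last, at distance 5; BFS from 8 confirms no node is farther.
Path: 1–9–3–12–4–8.

5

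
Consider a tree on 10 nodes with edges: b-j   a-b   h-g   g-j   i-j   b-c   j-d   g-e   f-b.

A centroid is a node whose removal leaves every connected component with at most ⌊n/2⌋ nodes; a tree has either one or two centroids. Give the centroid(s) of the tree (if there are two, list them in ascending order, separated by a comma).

j

Removing j splits the tree into components of sizes 4, 3, 1, 1; the largest is 4 ≤ ⌊10/2⌋ = 5.
Every other node leaves some component of size > 5, so the centroid is unique.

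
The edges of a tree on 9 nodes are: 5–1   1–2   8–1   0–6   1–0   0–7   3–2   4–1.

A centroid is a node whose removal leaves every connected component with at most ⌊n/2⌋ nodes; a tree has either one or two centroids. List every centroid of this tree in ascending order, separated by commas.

1

Removing 1 splits the tree into components of sizes 3, 2, 1, 1, 1; the largest is 3 ≤ ⌊9/2⌋ = 4.
Every other node leaves some component of size > 4, so the centroid is unique.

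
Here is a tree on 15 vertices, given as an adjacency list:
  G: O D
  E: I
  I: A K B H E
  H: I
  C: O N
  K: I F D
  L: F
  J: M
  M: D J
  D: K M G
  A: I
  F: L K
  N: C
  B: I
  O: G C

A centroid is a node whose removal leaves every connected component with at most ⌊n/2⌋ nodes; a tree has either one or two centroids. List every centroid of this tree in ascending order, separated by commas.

K

Removing K splits the tree into components of sizes 7, 5, 2; the largest is 7 ≤ ⌊15/2⌋ = 7.
No neighbour of K does as well, so K is the unique centroid.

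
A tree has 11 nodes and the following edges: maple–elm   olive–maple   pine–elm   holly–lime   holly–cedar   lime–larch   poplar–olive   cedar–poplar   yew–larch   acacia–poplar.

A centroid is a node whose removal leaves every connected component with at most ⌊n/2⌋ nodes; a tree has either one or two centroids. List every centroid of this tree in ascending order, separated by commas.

poplar

Removing poplar splits the tree into components of sizes 5, 4, 1; the largest is 5 ≤ ⌊11/2⌋ = 5.
Every other node leaves some component of size > 5, so the centroid is unique.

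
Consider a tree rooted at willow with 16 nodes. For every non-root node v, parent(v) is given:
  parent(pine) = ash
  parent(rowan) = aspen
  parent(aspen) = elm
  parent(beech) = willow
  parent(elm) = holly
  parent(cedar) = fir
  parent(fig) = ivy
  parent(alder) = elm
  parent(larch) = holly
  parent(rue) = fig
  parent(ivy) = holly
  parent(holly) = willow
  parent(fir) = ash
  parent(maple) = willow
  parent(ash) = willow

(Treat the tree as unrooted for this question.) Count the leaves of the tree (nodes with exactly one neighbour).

8

Degree-1 nodes: alder, beech, cedar, larch, maple, pine, rowan, rue — 8 of them.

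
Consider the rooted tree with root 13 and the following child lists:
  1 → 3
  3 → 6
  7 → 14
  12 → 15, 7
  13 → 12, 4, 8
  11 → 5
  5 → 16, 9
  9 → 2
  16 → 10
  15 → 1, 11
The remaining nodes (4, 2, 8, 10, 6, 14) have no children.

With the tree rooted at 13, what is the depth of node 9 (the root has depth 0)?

5

13 – 12 – 15 – 11 – 5 – 9 — 5 edges.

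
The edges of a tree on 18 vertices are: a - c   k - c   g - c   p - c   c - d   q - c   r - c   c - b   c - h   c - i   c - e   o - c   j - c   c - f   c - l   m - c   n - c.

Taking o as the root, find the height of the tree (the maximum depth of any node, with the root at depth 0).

The longest root-to-leaf path is o-c-e (2 edges).

2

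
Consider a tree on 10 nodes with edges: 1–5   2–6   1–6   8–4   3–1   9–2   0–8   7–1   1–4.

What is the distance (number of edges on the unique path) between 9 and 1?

The path is 9 - 2 - 6 - 1, which has 3 edges.

3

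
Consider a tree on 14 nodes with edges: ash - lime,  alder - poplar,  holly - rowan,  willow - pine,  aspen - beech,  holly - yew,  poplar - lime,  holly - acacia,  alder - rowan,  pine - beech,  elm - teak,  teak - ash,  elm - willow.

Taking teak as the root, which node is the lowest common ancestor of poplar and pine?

poplar's ancestor chain is poplar, lime, ash, teak and pine's is pine, willow, elm, teak; they first meet at teak.

teak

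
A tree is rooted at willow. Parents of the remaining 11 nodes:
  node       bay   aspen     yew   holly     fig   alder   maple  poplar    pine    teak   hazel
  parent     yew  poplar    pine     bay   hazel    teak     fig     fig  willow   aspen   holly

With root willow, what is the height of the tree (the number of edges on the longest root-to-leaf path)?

10

The longest root-to-leaf path is willow → pine → yew → bay → holly → hazel → fig → poplar → aspen → teak → alder (10 edges).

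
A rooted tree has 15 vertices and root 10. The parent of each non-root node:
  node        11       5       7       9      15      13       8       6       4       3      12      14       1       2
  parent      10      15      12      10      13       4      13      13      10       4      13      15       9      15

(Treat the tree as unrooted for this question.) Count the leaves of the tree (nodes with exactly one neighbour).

Exactly 9 nodes have a single neighbour: 1, 2, 3, 5, 6, 7, 8, 11, 14.

9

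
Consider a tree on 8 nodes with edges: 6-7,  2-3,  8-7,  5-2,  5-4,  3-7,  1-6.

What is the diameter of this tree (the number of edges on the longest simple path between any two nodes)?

6

BFS from 4 reaches 1 last, at distance 6; BFS from 1 confirms no node is farther.
Path: 4-5-2-3-7-6-1.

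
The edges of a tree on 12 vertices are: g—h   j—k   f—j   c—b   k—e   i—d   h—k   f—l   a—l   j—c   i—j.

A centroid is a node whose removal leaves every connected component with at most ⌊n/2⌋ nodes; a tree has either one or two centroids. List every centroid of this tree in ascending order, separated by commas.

j

Delete j: the remaining components have sizes 4, 3, 2, 2. Max 4 ≤ 6, so j is a centroid.
Every other node leaves some component of size > 6, so the centroid is unique.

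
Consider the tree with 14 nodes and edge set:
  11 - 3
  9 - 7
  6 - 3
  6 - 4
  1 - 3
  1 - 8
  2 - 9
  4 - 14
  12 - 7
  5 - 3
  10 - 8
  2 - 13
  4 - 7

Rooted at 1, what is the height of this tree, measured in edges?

7

A deepest node is 13, reached by 1 – 3 – 6 – 4 – 7 – 9 – 2 – 13.
That path has 7 edges, so the height is 7.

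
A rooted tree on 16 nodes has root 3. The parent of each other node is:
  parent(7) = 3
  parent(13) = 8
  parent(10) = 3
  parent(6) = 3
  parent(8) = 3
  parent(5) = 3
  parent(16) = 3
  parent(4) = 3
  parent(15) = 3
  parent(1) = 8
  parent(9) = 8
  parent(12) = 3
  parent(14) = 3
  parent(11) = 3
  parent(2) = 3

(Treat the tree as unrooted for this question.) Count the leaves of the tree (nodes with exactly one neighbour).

14

Degree-1 nodes: 1, 2, 4, 5, 6, 7, 9, 10, 11, 12, 13, 14, 15, 16 — 14 of them.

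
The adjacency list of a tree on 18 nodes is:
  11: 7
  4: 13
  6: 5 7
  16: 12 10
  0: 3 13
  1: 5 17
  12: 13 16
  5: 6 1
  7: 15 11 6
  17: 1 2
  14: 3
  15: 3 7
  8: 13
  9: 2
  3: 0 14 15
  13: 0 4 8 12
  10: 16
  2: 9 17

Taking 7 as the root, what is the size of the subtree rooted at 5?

5

Descendants of 5 (including itself): 5, 1, 17, 2, 9. That's 5.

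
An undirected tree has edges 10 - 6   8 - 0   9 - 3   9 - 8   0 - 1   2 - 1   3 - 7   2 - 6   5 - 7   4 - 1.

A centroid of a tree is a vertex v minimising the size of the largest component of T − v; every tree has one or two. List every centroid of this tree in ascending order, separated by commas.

0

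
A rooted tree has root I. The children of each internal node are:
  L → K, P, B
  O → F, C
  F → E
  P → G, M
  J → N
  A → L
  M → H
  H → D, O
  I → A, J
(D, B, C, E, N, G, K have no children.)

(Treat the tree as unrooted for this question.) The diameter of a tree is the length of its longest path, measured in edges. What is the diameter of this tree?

BFS from N reaches E last, at distance 10; BFS from E confirms no node is farther.
Path: N - J - I - A - L - P - M - H - O - F - E.

10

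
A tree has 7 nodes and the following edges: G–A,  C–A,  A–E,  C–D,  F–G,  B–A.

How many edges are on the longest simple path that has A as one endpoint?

2

Distances from A peak at 2, attained at D (F also at distance 2).
A – C – D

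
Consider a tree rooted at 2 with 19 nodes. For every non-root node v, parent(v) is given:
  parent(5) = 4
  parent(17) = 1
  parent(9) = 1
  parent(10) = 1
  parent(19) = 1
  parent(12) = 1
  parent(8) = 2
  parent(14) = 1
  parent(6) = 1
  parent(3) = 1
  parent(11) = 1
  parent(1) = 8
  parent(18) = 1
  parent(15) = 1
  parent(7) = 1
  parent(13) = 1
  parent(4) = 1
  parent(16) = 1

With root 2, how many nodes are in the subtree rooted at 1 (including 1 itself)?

17

The subtree rooted at 1 contains: 1, 3, 6, 19, 17, 7, 11, 15, 16, 4, 12, 10, 13, 9, 14, 18, 5 — 17 nodes.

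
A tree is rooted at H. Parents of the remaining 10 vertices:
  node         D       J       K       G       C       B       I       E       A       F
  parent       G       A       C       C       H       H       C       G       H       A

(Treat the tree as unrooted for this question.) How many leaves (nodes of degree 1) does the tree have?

7

The leaves are B, D, E, F, I, J, K.
That is 7 leaves.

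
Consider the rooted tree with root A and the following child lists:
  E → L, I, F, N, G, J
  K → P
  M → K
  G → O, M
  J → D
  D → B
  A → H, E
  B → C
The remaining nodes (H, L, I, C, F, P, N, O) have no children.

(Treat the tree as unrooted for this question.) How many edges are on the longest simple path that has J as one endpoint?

The node farthest from J is P, via J – E – G – M – K – P — 5 edges.

5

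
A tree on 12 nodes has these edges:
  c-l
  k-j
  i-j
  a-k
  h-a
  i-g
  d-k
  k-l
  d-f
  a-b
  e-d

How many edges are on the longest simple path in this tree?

5

A longest path is g – i – j – k – d – f, with 5 edges.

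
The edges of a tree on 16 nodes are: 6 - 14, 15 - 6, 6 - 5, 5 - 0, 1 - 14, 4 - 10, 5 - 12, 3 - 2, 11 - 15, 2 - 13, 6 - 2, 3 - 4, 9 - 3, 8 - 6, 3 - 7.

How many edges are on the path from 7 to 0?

5

Walking from 7: 7 – 3 – 2 – 6 – 5 – 0. Length 5.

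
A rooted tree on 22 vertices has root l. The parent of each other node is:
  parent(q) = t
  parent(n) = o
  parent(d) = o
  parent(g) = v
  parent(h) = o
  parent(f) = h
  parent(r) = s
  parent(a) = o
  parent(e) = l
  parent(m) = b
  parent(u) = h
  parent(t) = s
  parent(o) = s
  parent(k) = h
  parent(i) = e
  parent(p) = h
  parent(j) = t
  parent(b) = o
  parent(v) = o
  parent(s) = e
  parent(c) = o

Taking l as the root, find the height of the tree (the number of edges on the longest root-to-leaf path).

5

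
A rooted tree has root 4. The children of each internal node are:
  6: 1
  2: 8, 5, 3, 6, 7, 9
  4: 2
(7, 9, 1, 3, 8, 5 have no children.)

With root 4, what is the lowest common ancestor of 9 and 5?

2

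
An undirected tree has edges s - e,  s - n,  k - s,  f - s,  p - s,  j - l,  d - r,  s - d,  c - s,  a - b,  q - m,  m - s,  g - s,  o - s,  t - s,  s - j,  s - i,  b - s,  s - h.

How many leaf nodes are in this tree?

15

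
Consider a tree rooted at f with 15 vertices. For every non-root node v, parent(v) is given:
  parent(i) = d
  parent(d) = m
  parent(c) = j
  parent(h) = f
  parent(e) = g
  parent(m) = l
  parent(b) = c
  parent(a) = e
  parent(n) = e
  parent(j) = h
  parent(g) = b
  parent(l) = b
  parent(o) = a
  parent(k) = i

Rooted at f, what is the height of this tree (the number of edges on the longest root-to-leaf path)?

9

k sits deepest: f → h → j → c → b → l → m → d → i → k — 9 edges from the root.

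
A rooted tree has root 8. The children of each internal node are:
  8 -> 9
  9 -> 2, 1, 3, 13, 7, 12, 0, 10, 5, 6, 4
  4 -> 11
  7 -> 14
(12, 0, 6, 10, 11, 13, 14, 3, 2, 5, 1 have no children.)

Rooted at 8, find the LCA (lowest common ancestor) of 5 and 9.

5's ancestor chain is 5, 9, 8 and 9's is 9, 8; they first meet at 9.

9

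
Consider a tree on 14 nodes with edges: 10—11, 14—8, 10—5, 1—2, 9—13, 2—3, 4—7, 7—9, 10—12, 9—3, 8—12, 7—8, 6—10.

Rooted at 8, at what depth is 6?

3

8 → 12 → 10 → 6 — 3 edges.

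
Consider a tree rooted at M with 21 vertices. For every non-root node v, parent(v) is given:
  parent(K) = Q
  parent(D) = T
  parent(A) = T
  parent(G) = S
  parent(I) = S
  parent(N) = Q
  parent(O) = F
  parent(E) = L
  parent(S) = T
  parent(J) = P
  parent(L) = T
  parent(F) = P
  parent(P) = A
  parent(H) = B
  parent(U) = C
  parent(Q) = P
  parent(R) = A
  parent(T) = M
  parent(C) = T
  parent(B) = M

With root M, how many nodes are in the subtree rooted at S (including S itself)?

3

Descendants of S (including itself): S, G, I. That's 3.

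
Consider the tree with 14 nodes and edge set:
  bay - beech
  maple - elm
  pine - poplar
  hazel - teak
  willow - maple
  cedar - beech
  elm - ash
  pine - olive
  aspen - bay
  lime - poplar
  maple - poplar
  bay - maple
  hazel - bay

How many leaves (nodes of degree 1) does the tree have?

7

The leaves are ash, aspen, cedar, lime, olive, teak, willow.
That is 7 leaves.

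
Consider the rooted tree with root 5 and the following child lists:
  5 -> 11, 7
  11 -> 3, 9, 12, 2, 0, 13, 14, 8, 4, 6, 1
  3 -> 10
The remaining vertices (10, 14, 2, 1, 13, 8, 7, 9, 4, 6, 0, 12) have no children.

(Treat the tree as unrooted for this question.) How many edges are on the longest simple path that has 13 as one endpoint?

3

Distances from 13 peak at 3, attained at 10 (7 also at distance 3).
13-11-3-10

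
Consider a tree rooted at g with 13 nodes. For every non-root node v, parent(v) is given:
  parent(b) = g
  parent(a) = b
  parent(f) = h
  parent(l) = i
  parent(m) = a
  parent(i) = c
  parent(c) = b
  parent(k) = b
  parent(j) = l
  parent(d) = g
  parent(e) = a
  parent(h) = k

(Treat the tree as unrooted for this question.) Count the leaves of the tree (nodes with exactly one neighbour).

5

Exactly 5 nodes have a single neighbour: d, e, f, j, m.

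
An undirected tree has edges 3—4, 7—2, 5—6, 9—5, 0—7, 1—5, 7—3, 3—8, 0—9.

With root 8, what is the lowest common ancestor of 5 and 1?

Path 5→root: 5 9 0 7 3 8; path 1→root: 1 5 9 0 7 3 8.
First common node: 5.

5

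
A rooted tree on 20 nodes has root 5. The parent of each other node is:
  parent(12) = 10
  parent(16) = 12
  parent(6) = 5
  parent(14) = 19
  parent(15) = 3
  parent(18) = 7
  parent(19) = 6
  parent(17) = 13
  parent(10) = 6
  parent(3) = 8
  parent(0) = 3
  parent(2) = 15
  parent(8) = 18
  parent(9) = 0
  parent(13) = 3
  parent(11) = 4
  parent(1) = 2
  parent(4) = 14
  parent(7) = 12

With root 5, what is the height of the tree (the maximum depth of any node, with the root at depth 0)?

1 sits deepest: 5 → 6 → 10 → 12 → 7 → 18 → 8 → 3 → 15 → 2 → 1 — 10 edges from the root.

10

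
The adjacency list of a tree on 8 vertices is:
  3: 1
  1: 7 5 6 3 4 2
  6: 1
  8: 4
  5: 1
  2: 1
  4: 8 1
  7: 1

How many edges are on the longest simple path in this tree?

3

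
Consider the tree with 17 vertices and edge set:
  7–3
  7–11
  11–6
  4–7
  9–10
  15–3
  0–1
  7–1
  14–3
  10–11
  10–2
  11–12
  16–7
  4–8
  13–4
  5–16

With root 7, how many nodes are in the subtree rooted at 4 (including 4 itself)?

4's subtree: {4, 13, 8}, size 3.

3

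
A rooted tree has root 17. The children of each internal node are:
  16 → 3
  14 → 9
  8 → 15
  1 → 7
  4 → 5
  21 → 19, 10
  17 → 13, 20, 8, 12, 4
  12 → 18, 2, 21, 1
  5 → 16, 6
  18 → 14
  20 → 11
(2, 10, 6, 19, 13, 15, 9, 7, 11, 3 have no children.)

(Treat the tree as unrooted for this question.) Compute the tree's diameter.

8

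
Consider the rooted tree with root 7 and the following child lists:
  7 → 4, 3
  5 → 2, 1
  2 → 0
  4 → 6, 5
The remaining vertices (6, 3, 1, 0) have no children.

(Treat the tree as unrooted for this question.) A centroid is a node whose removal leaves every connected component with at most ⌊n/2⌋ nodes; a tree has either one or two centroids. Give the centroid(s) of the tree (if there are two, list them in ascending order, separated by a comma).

4, 5

Removing 5 splits the tree into components of sizes 4, 2, 1; the largest is 4 ≤ ⌊8/2⌋ = 4.
Its neighbour 4 also leaves a largest component of size 4, so both are centroids.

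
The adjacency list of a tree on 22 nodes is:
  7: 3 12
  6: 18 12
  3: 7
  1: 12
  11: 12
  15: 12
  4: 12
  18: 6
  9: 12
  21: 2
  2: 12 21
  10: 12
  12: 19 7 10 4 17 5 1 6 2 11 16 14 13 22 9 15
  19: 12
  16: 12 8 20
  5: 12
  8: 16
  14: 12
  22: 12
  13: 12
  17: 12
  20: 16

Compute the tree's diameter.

4

Starting from 3, a farthest node is 8 at distance 4.
One longest path: 3 – 7 – 12 – 16 – 8.
So the diameter is 4.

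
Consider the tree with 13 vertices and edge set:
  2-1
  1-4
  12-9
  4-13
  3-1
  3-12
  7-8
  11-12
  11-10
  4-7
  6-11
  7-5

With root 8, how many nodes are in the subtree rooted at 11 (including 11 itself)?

3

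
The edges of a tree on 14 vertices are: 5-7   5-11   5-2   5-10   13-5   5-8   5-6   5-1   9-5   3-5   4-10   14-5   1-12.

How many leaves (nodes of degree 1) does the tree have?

11

The leaves are 2, 3, 4, 6, 7, 8, 9, 11, 12, 13, 14.
That is 11 leaves.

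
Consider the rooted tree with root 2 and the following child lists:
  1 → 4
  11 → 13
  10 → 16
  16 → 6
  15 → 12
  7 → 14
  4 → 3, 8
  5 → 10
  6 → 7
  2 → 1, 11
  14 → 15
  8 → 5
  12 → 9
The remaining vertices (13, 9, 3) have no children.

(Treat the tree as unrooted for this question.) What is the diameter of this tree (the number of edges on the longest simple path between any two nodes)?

Starting from 13, a farthest node is 9 at distance 14.
One longest path: 13 - 11 - 2 - 1 - 4 - 8 - 5 - 10 - 16 - 6 - 7 - 14 - 15 - 12 - 9.
So the diameter is 14.

14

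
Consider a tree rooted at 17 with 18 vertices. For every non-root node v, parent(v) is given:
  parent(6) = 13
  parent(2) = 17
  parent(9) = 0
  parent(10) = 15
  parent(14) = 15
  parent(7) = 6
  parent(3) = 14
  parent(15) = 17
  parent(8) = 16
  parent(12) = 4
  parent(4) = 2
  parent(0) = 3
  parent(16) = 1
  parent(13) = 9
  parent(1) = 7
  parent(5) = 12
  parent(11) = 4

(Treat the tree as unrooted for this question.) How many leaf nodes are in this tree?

Exactly 4 nodes have a single neighbour: 5, 8, 10, 11.

4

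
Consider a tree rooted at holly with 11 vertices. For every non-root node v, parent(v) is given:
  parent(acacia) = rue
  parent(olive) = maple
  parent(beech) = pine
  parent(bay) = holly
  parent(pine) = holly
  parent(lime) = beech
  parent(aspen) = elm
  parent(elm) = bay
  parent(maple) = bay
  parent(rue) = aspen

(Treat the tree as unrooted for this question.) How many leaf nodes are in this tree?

Degree-1 nodes: acacia, lime, olive — 3 of them.

3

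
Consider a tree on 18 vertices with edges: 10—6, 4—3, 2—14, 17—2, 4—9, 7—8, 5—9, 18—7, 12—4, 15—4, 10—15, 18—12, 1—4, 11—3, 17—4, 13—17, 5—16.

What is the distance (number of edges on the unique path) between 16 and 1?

4

16 - 5 - 9 - 4 - 1: 4 edges.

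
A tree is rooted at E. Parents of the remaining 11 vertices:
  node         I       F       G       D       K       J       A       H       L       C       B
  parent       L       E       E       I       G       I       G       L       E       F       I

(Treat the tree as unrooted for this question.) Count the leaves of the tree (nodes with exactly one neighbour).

The leaves are A, B, C, D, H, J, K.
That is 7 leaves.

7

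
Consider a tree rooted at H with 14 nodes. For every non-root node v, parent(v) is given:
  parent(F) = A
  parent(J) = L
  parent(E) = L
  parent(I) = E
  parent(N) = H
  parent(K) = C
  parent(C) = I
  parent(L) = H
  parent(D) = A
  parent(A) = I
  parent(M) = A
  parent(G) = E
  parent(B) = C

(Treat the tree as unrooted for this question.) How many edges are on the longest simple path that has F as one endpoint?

The node farthest from F is N, via F–A–I–E–L–H–N — 6 edges.

6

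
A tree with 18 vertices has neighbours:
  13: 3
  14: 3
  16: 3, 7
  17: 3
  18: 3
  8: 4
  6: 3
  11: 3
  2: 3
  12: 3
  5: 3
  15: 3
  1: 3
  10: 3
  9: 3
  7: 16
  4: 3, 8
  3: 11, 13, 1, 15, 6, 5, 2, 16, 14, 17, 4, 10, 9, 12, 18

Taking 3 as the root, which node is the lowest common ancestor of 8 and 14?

3

Path 8→root: 8 4 3; path 14→root: 14 3.
First common node: 3.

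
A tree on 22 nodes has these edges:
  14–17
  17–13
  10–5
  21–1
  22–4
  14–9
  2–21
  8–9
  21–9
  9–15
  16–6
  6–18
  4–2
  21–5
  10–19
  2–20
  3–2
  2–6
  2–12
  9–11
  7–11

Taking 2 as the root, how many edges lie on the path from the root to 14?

3

2–21–9–14 — 3 edges.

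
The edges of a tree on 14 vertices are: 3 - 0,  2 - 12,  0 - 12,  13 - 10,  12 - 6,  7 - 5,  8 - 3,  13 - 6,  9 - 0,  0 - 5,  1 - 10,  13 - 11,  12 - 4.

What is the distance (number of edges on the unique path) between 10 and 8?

The path is 10 – 13 – 6 – 12 – 0 – 3 – 8, which has 6 edges.

6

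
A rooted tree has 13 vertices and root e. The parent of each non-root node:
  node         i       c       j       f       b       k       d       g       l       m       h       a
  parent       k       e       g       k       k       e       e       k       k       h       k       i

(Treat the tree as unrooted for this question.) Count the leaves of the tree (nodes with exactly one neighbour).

8

The leaves are a, b, c, d, f, j, l, m.
That is 8 leaves.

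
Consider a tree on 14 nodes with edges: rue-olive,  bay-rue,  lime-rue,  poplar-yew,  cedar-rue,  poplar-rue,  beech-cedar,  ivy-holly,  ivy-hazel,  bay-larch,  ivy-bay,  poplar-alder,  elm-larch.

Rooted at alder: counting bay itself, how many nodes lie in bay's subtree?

6

The subtree rooted at bay contains: bay, ivy, larch, hazel, holly, elm — 6 nodes.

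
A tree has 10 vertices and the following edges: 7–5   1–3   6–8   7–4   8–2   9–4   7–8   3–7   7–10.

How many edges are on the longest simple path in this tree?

4

A longest path is 9 – 4 – 7 – 3 – 1, with 4 edges.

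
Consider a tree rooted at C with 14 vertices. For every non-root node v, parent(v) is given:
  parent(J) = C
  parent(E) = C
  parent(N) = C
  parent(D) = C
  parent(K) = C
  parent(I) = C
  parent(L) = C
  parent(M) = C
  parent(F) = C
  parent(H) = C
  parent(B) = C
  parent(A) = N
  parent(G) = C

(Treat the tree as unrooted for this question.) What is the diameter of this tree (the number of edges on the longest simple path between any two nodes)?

BFS from A reaches L last, at distance 3; BFS from L confirms no node is farther.
Path: A - N - C - L.

3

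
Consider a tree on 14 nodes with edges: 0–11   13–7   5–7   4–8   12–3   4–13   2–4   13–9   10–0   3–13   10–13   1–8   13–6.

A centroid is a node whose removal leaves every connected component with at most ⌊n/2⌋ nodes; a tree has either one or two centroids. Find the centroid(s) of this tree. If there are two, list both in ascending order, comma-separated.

If 13 is removed the pieces have sizes 4, 3, 2, 2, 1, 1, all ≤ ⌊14/2⌋ = 7.
Every other node leaves some component of size > 7, so the centroid is unique.

13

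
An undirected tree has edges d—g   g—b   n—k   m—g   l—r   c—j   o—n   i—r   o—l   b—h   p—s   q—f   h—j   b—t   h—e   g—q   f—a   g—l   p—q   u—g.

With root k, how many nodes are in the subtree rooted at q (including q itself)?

5

The subtree rooted at q contains: q, p, f, s, a — 5 nodes.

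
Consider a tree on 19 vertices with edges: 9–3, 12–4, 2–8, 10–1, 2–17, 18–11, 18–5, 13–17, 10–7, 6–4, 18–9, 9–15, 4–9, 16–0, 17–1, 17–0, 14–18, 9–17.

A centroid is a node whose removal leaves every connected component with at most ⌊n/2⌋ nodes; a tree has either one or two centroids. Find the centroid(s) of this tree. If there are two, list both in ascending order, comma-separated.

Delete 9: the remaining components have sizes 9, 4, 3, 1, 1. Max 9 ≤ 9, so 9 is a centroid.
No neighbour of 9 does as well, so 9 is the unique centroid.

9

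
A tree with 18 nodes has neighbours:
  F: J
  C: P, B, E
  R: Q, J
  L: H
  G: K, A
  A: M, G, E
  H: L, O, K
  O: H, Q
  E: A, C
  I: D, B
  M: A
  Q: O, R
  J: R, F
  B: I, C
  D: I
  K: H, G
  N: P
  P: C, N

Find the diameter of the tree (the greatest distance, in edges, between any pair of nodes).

BFS from F reaches D last, at distance 13; BFS from D confirms no node is farther.
Path: F-J-R-Q-O-H-K-G-A-E-C-B-I-D.

13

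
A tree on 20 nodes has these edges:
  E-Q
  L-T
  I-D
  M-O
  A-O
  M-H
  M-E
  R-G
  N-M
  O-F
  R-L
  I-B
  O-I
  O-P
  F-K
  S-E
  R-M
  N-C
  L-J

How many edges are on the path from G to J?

The path is G–R–L–J, which has 3 edges.

3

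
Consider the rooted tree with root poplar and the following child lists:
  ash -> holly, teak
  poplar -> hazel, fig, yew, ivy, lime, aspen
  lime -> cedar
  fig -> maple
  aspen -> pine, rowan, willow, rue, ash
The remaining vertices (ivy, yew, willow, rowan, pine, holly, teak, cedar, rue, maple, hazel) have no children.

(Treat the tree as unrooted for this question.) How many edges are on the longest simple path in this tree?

Starting from maple, a farthest node is teak at distance 5.
One longest path: maple - fig - poplar - aspen - ash - teak.
So the diameter is 5.

5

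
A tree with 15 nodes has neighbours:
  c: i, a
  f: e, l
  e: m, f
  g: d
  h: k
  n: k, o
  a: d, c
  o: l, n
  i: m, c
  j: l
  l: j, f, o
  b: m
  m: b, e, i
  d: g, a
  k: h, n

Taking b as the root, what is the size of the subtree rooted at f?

7

The subtree rooted at f contains: f, l, o, j, n, k, h — 7 nodes.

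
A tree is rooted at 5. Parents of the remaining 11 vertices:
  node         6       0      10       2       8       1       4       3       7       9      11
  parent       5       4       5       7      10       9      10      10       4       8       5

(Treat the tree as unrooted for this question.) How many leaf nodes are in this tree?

6

Degree-1 nodes: 0, 1, 2, 3, 6, 11 — 6 of them.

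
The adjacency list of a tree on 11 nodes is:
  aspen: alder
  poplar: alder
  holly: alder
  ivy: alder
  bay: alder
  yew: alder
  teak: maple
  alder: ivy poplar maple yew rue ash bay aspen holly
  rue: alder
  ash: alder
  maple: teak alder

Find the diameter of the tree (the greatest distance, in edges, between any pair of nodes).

BFS from teak reaches rue last, at distance 3; BFS from rue confirms no node is farther.
Path: teak–maple–alder–rue.

3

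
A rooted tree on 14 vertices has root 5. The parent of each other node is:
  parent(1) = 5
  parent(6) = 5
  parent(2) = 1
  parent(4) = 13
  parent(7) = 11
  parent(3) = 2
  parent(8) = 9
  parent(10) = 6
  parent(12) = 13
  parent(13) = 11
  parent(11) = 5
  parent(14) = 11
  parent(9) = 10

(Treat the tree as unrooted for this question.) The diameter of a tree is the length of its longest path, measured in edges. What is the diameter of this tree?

A longest path is 4-13-11-5-6-10-9-8, with 7 edges.

7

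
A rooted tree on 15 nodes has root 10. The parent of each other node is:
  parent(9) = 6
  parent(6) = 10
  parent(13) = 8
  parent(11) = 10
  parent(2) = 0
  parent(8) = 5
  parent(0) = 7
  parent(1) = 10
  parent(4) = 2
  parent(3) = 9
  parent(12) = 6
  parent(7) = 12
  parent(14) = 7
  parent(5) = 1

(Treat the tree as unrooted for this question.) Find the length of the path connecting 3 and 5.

Walking from 3: 3–9–6–10–1–5. Length 5.

5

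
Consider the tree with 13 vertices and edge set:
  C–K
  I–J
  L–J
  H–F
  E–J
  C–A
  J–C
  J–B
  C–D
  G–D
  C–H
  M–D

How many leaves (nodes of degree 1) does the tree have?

Exactly 9 nodes have a single neighbour: A, B, E, F, G, I, K, L, M.

9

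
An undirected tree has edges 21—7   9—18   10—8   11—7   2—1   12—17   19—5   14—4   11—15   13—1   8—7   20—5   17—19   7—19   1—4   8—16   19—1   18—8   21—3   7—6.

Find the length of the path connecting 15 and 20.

5

Walking from 15: 15 - 11 - 7 - 19 - 5 - 20. Length 5.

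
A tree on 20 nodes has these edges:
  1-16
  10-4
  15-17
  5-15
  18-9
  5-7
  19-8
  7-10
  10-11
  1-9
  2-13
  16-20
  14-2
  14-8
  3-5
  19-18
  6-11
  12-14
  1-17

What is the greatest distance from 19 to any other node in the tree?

10

A farthest node from 19 is 6.
The path 19 – 18 – 9 – 1 – 17 – 15 – 5 – 7 – 10 – 11 – 6 has 10 edges.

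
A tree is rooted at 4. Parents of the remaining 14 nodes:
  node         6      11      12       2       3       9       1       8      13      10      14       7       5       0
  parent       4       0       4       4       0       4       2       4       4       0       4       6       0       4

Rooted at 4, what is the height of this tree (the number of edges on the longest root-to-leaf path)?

2

A deepest node is 10, reached by 4–0–10.
That path has 2 edges, so the height is 2.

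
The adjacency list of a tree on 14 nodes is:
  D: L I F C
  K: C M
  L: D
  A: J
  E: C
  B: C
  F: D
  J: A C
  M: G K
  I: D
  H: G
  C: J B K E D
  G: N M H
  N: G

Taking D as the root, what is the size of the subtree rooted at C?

10

Descendants of C (including itself): C, K, E, J, B, M, A, G, H, N. That's 10.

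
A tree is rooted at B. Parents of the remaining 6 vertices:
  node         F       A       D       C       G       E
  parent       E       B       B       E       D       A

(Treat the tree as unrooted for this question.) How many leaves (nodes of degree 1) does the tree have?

The leaves are C, F, G.
That is 3 leaves.

3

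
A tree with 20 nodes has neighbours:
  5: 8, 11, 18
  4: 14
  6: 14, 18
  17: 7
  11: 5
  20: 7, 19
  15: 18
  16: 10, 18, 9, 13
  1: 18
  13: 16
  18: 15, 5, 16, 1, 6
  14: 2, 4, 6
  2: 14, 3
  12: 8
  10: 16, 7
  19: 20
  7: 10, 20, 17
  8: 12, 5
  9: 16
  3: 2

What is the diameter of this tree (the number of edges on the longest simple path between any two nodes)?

9

A longest path is 19 - 20 - 7 - 10 - 16 - 18 - 6 - 14 - 2 - 3, with 9 edges.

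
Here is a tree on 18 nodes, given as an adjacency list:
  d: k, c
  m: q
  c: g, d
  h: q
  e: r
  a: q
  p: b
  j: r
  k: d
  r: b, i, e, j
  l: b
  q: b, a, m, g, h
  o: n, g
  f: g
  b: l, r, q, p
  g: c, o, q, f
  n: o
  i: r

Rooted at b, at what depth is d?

4

Climbing from d to the root: d–c–g–q–b. That's 4 steps.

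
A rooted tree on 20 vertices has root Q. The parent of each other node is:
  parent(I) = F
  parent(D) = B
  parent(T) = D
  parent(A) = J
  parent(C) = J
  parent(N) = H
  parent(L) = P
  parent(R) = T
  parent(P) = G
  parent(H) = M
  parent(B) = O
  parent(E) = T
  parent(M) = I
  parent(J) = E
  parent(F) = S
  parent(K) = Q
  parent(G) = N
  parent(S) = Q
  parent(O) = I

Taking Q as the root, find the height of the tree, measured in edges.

10

The longest root-to-leaf path is Q → S → F → I → O → B → D → T → E → J → C (10 edges).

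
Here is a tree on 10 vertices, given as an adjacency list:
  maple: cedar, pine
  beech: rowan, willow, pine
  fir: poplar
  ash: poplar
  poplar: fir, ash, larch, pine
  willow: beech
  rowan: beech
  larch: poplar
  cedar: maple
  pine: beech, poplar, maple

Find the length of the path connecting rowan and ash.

4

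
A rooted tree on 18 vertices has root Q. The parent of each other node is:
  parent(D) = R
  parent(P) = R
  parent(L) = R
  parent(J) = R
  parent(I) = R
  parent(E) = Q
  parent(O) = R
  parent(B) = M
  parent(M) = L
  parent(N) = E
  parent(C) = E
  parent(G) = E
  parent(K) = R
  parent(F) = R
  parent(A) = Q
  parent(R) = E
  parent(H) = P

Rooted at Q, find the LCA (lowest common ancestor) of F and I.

R

Ancestors of F (toward the root): F, R, E, Q.
Ancestors of I: I, R, E, Q.
The deepest node appearing in both lists is R.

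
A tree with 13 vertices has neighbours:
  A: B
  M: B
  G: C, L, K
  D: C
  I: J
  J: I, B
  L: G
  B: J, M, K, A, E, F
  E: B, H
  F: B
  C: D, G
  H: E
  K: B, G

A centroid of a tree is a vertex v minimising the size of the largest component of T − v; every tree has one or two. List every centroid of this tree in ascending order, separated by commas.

Delete B: the remaining components have sizes 5, 2, 2, 1, 1, 1. Max 5 ≤ 6, so B is a centroid.
Every other node leaves some component of size > 6, so the centroid is unique.

B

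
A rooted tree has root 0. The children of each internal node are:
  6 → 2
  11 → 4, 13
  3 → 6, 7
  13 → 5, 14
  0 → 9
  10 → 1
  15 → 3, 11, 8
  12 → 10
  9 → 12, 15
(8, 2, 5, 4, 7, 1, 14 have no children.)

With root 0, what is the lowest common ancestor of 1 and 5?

9

1's ancestor chain is 1, 10, 12, 9, 0 and 5's is 5, 13, 11, 15, 9, 0; they first meet at 9.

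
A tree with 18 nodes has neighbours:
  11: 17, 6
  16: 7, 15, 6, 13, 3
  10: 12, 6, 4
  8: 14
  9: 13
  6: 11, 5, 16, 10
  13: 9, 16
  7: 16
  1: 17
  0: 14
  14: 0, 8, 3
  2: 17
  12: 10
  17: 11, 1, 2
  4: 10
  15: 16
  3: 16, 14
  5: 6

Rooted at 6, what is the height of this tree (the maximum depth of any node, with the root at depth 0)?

A deepest node is 0, reached by 6-16-3-14-0.
That path has 4 edges, so the height is 4.

4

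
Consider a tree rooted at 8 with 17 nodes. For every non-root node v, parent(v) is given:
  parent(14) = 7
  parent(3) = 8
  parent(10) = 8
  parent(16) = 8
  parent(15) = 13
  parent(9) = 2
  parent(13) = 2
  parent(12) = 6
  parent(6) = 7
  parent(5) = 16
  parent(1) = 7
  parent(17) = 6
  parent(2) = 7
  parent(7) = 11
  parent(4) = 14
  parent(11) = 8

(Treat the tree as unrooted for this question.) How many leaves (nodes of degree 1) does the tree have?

9

Exactly 9 nodes have a single neighbour: 1, 3, 4, 5, 9, 10, 12, 15, 17.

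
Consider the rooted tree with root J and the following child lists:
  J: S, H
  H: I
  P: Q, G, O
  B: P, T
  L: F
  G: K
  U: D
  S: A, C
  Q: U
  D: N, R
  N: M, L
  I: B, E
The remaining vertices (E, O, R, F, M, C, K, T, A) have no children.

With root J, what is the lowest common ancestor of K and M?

P

Ancestors of K (toward the root): K, G, P, B, I, H, J.
Ancestors of M: M, N, D, U, Q, P, B, I, H, J.
The deepest node appearing in both lists is P.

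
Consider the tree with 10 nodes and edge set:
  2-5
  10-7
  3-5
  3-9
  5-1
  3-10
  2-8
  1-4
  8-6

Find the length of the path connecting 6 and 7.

6

Walking from 6: 6 – 8 – 2 – 5 – 3 – 10 – 7. Length 6.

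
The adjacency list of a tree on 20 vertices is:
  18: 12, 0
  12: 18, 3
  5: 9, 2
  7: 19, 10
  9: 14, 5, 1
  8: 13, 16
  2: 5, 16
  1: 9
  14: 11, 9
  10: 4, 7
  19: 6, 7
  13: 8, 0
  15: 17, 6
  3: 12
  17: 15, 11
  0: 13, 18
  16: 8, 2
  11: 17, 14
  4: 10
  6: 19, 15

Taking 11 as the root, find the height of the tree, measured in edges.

11

The longest root-to-leaf path is 11 → 14 → 9 → 5 → 2 → 16 → 8 → 13 → 0 → 18 → 12 → 3 (11 edges).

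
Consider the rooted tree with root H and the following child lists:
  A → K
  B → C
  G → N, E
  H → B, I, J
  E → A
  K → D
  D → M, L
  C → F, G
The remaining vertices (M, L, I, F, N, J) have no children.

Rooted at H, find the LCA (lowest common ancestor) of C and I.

H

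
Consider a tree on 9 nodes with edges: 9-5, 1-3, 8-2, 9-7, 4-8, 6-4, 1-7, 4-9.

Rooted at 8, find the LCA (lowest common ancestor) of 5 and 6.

4

Ancestors of 5 (toward the root): 5, 9, 4, 8.
Ancestors of 6: 6, 4, 8.
The deepest node appearing in both lists is 4.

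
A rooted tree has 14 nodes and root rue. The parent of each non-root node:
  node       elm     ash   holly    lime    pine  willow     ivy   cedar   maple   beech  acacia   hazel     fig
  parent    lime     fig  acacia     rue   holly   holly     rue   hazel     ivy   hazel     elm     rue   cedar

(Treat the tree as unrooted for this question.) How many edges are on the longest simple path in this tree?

9

Starting from willow, a farthest node is ash at distance 9.
One longest path: willow-holly-acacia-elm-lime-rue-hazel-cedar-fig-ash.
So the diameter is 9.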